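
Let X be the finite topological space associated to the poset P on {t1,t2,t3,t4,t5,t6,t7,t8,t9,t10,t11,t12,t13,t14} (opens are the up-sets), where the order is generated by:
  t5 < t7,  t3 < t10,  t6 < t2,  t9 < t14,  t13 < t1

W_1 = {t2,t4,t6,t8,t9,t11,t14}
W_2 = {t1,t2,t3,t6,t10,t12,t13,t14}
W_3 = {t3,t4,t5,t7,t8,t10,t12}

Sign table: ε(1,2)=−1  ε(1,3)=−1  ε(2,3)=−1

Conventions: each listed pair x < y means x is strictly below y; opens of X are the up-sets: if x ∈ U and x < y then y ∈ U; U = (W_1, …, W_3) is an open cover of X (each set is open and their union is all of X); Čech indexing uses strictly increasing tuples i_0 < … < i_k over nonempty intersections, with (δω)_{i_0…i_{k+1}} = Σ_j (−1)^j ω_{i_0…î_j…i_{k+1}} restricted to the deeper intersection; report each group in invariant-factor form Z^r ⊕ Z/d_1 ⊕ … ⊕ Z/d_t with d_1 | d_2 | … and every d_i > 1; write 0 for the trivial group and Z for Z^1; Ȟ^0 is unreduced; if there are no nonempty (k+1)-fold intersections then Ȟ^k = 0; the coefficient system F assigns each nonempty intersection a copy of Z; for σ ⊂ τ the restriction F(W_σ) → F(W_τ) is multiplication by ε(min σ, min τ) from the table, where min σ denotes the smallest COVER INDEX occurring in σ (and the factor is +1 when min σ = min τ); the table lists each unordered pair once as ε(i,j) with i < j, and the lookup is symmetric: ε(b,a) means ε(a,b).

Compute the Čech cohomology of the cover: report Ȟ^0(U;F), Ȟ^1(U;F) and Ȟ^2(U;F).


nerve of the cover:
  W12={t2,t6,t14} W13={t4,t8} W23={t3,t10,t12}
C dims 3,3; δ0: rk 3, SNF 1^2·2
Ȟ^0 = (3 − 3) − 0 = 0, so Ȟ^0 ≅ 0
Ȟ^1 = (3 − 0) − 3 = 0 plus torsion [2], so Ȟ^1 ≅ Z/2
Ȟ^2 = (0 − 0) − 0 = 0, so Ȟ^2 ≅ 0

Ȟ^0 = 0, Ȟ^1 = Z/2, Ȟ^2 = 0


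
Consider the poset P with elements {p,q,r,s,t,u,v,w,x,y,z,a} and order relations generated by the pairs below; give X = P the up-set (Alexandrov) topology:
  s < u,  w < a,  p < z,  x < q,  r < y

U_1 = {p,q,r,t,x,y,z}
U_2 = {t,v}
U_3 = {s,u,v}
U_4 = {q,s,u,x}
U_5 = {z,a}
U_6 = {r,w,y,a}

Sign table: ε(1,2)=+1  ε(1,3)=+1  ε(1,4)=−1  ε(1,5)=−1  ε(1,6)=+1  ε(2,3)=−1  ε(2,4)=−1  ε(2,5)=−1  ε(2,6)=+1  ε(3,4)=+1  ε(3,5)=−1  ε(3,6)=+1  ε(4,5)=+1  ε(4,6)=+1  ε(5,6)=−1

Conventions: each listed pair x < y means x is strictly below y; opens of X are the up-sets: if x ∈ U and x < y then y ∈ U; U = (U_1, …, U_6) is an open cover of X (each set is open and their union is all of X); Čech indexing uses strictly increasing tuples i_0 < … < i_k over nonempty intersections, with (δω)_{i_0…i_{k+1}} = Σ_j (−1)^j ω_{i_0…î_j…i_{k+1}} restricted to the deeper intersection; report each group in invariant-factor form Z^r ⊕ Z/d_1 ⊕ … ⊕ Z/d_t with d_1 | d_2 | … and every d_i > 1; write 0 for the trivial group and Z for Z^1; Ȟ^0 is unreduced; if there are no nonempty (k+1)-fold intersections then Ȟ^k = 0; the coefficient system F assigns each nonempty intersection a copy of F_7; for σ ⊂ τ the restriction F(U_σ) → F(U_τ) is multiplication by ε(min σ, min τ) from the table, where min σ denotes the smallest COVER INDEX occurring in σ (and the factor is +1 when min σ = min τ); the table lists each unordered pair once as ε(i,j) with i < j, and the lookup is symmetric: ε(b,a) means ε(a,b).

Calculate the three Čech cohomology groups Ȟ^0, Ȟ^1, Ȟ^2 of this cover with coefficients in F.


Ȟ^0 = Z/7, Ȟ^1 = Z/7 ⊕ Z/7 and Ȟ^2 = 0

nerve simplices:
  U12={t} U14={q,x} U15={z} U16={r,y} U23={v} U34={s,u} U56={a}
C dims 6,7; δ0: rk_F7 5
degree 0: 6−5−0 = 1 → Ȟ^0 ≅ Z/7
degree 1: 7−0−5 = 2 → Ȟ^1 ≅ Z/7 ⊕ Z/7
degree 2: 0−0−0 = 0 → Ȟ^2 ≅ 0


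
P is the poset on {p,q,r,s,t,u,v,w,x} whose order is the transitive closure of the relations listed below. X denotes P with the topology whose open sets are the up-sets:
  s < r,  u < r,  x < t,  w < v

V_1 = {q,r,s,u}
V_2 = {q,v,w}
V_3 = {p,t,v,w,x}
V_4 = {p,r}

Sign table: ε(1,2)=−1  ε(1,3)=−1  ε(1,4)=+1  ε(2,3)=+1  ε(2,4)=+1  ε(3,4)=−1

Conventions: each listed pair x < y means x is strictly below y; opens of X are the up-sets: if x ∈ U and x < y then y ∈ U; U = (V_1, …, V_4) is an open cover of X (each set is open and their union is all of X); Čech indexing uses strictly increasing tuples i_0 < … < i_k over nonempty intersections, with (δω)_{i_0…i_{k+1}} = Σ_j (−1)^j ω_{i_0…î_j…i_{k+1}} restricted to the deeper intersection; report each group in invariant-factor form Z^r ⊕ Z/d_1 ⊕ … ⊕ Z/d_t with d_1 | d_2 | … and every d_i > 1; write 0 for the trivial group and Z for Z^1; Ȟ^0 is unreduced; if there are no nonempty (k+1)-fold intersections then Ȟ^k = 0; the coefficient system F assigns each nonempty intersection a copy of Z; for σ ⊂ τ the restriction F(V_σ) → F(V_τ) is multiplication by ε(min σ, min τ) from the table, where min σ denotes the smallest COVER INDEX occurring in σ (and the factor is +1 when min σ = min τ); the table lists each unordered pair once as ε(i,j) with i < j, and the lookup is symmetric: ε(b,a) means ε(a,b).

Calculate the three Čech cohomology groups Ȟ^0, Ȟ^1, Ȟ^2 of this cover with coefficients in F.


cover nerve:
  V12={q} V14={r} V23={v,w} V34={p}
C dims 4,4; δ0: rk 3, SNF 1^3
Ȟ^0: (4−3)−0=1 ⇒ Z
Ȟ^1: (4−0)−3=1 ⇒ Z
Ȟ^2: (0−0)−0=0 ⇒ 0

Ȟ^0 = Z, Ȟ^1 = Z, Ȟ^2 = 0


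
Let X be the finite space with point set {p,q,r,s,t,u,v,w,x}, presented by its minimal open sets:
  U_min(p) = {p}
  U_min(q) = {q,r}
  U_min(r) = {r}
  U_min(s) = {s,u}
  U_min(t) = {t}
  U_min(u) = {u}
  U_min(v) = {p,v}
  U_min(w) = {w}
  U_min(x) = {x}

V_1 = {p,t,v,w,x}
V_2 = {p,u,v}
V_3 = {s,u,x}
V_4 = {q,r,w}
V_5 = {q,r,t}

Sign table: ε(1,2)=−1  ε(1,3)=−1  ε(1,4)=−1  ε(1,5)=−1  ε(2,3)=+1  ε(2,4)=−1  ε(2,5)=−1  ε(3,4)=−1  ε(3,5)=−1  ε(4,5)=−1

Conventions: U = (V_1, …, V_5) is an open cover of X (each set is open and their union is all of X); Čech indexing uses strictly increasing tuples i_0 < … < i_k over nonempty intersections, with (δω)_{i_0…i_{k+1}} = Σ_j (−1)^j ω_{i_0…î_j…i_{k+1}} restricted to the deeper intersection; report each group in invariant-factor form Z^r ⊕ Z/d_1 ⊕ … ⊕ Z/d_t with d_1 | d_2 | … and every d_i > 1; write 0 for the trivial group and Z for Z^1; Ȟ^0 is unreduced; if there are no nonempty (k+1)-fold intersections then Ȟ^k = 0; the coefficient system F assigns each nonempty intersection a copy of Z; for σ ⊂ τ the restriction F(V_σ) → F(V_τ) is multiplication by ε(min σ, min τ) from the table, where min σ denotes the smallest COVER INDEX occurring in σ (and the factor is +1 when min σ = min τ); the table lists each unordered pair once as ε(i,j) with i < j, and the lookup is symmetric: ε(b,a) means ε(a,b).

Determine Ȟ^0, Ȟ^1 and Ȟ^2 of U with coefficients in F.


Ȟ^0 = 0, Ȟ^1 = Z ⊕ Z/2 and Ȟ^2 = 0

nerve of the cover:
  V12={p,v} V13={x} V14={w} V15={t} V23={u} V45={q,r}
C dims 5,6; δ0: rk 5, SNF 1^4·2
Ȟ^0 = (5 − 5) − 0 = 0, so Ȟ^0 ≅ 0
Ȟ^1 = (6 − 0) − 5 = 1 plus torsion [2], so Ȟ^1 ≅ Z ⊕ Z/2
Ȟ^2 = (0 − 0) − 0 = 0, so Ȟ^2 ≅ 0


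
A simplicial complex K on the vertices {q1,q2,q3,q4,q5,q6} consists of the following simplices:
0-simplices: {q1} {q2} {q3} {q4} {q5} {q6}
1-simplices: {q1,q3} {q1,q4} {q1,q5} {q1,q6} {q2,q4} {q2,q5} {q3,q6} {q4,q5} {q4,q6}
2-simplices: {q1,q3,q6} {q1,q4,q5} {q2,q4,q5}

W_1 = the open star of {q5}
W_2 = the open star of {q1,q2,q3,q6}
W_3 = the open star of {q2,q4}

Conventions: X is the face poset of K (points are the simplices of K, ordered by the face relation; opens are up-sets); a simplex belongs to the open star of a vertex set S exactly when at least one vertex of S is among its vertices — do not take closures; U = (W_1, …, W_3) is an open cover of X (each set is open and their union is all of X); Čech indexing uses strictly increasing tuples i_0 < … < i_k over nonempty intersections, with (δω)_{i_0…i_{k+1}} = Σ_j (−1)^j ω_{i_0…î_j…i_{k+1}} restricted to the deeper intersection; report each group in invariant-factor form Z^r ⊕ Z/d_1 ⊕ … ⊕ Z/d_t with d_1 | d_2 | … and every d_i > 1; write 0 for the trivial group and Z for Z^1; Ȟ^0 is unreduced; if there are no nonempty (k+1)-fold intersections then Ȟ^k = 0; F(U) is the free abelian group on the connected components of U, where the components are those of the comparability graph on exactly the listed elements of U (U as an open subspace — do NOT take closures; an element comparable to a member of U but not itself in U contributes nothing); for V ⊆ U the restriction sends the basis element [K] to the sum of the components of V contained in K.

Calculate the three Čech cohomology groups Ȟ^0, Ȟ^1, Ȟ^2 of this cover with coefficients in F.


Ȟ^0 = Z, Ȟ^1 = Z, Ȟ^2 = 0

nonempty overlaps:
  W1={{q5},{q1,q5},{q2,q5},{q4,q5},{q1,q4,q5},{q2,q4,q5}} W2={{q1},{q2},{q3},{q6},{q1,q3},{q1,q4},{q1,q5},{q1,q6},{q2,q4},{q2,q5},{q3,q6},{q4,q6},{q1,q3,q6},{q1,q4,q5},{q2,q4,q5}} W3={{q2},{q4},{q1,q4},{q2,q4},{q2,q5},{q4,q5},{q4,q6},{q1,q4,q5},{q2,q4,q5}}
  W12={{q1,q5},{q2,q5},{q1,q4,q5},{q2,q4,q5}} W13={{q2,q5},{q4,q5},{q1,q4,q5},{q2,q4,q5}} W23={{q2},{q1,q4},{q2,q4},{q2,q5},{q4,q6},{q1,q4,q5},{q2,q4,q5}}
  W123={{q2,q5},{q1,q4,q5},{q2,q4,q5}}
components per intersection:
  W1: {{q5},{q1,q5},{q2,q5},{q4,q5},{q1,q4,q5},{q2,q4,q5}}
  W2: {{q1},{q3},{q6},{q1,q3},{q1,q4},{q1,q5},{q1,q6},{q3,q6},{q4,q6},{q1,q3,q6},{q1,q4,q5}} {{q2},{q2,q4},{q2,q5},{q2,q4,q5}}
  W3: {{q2},{q4},{q1,q4},{q2,q4},{q2,q5},{q4,q5},{q4,q6},{q1,q4,q5},{q2,q4,q5}}
  W12: {{q1,q5},{q1,q4,q5}} {{q2,q5},{q2,q4,q5}}
  W13: {{q2,q5},{q4,q5},{q1,q4,q5},{q2,q4,q5}}
  W23: {{q2},{q2,q4},{q2,q5},{q2,q4,q5}} {{q1,q4},{q1,q4,q5}} {{q4,q6}}
  W123: {{q2,q5},{q2,q4,q5}} {{q1,q4,q5}}
C dims 4,6,2; δ0: rk 3, SNF 1^3; δ1: rk 2, SNF 1^2
degree 0: 4−3−0 = 1 → Ȟ^0 ≅ Z
degree 1: 6−2−3 = 1 → Ȟ^1 ≅ Z
degree 2: 2−0−2 = 0 → Ȟ^2 ≅ 0


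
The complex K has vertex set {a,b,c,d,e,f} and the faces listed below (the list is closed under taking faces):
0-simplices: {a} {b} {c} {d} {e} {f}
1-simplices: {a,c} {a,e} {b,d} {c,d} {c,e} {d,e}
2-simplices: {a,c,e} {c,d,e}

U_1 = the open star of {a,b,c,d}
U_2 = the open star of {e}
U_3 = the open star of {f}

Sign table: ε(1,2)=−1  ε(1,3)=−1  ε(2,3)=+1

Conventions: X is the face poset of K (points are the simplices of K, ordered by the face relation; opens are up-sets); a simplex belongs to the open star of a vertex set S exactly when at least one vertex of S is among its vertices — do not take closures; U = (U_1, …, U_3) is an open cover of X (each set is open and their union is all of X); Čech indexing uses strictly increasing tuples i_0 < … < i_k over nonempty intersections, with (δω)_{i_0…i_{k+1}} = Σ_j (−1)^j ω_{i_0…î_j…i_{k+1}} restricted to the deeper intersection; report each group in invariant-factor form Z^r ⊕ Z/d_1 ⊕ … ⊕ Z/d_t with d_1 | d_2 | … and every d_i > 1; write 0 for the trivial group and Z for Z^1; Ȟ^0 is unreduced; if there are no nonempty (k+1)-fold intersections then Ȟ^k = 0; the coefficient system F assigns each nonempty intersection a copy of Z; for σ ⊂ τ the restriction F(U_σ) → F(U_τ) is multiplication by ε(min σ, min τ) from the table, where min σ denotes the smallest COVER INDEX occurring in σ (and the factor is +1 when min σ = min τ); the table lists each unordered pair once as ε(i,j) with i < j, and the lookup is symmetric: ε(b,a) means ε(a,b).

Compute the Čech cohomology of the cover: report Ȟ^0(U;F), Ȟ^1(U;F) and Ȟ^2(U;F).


intersection data:
  U1={{a},{b},{c},{d},{a,c},{a,e},{b,d},{c,d},{c,e},{d,e},{a,c,e},{c,d,e}} U2={{e},{a,e},{c,e},{d,e},{a,c,e},{c,d,e}} U3={{f}}
  U12={{a,e},{c,e},{d,e},{a,c,e},{c,d,e}}
C dims 3,1; δ0: rk 1, SNF 1^1
Ȟ^0 = (3 − 1) − 0 = 2, so Ȟ^0 ≅ Z^2
Ȟ^1 = (1 − 0) − 1 = 0, so Ȟ^1 ≅ 0
Ȟ^2 = (0 − 0) − 0 = 0, so Ȟ^2 ≅ 0

Ȟ^0 ≅ Z^2, Ȟ^1 ≅ 0 and Ȟ^2 ≅ 0


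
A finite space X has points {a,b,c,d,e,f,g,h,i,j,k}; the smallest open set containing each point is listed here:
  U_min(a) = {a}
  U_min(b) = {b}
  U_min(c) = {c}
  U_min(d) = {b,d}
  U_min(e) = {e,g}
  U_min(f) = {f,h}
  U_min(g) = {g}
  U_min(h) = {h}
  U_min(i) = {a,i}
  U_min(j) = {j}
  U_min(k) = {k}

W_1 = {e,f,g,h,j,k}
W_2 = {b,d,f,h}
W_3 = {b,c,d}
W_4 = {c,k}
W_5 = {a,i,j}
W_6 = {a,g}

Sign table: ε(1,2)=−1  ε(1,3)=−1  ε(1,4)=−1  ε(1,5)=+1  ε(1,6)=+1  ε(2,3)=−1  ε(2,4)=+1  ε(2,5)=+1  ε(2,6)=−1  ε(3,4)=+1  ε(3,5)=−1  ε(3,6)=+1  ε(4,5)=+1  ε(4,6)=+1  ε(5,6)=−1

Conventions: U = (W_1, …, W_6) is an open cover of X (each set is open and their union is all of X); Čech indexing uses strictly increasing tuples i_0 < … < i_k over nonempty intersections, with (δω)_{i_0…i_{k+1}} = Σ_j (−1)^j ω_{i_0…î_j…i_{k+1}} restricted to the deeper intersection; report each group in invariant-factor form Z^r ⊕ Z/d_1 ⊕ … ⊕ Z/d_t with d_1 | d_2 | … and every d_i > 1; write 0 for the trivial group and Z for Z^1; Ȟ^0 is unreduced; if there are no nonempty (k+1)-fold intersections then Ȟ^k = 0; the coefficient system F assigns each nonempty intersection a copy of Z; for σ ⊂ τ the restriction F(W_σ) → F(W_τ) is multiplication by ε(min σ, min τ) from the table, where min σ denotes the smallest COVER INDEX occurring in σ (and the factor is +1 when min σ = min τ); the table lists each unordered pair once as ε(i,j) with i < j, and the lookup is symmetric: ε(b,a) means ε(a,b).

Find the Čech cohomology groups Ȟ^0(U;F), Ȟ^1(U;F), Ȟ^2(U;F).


Ȟ^0 ≅ 0, Ȟ^1 ≅ Z ⊕ Z/2 and Ȟ^2 ≅ 0

nonempty intersections:
  W12={f,h} W14={k} W15={j} W16={g} W23={b,d} W34={c} W56={a}
C dims 6,7; δ0: rk 6, SNF 1^5·2
Ȟ^0: (6−6)−0=0 ⇒ 0
Ȟ^1: (7−0)−6=1 plus torsion [2] ⇒ Z ⊕ Z/2
Ȟ^2: (0−0)−0=0 ⇒ 0


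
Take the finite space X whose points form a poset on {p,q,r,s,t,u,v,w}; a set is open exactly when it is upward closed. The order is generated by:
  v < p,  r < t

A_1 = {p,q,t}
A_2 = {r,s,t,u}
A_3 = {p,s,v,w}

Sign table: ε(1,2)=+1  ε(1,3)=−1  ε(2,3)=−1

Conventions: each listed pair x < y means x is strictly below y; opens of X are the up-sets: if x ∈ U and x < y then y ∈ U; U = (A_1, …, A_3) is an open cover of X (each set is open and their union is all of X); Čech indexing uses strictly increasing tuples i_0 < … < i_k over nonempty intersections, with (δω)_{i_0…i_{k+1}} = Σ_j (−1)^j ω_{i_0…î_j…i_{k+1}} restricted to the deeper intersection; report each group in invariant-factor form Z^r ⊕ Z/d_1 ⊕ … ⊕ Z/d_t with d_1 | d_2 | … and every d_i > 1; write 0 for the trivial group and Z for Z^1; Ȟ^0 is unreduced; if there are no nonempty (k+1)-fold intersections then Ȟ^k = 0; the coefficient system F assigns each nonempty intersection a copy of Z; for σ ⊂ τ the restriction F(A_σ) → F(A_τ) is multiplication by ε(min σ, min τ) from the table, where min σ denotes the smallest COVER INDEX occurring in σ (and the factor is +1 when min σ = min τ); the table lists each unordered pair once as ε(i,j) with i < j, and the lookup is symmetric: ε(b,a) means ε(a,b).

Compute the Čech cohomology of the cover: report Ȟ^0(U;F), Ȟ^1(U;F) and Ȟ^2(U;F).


nonempty intersections:
  A12={t} A13={p} A23={s}
C dims 3,3; δ0: rk 2, SNF 1^2
Ȟ^0: (3−2)−0=1 ⇒ Z
Ȟ^1: (3−0)−2=1 ⇒ Z
Ȟ^2: (0−0)−0=0 ⇒ 0

Ȟ^0 = Z,  Ȟ^1 = Z,  Ȟ^2 = 0


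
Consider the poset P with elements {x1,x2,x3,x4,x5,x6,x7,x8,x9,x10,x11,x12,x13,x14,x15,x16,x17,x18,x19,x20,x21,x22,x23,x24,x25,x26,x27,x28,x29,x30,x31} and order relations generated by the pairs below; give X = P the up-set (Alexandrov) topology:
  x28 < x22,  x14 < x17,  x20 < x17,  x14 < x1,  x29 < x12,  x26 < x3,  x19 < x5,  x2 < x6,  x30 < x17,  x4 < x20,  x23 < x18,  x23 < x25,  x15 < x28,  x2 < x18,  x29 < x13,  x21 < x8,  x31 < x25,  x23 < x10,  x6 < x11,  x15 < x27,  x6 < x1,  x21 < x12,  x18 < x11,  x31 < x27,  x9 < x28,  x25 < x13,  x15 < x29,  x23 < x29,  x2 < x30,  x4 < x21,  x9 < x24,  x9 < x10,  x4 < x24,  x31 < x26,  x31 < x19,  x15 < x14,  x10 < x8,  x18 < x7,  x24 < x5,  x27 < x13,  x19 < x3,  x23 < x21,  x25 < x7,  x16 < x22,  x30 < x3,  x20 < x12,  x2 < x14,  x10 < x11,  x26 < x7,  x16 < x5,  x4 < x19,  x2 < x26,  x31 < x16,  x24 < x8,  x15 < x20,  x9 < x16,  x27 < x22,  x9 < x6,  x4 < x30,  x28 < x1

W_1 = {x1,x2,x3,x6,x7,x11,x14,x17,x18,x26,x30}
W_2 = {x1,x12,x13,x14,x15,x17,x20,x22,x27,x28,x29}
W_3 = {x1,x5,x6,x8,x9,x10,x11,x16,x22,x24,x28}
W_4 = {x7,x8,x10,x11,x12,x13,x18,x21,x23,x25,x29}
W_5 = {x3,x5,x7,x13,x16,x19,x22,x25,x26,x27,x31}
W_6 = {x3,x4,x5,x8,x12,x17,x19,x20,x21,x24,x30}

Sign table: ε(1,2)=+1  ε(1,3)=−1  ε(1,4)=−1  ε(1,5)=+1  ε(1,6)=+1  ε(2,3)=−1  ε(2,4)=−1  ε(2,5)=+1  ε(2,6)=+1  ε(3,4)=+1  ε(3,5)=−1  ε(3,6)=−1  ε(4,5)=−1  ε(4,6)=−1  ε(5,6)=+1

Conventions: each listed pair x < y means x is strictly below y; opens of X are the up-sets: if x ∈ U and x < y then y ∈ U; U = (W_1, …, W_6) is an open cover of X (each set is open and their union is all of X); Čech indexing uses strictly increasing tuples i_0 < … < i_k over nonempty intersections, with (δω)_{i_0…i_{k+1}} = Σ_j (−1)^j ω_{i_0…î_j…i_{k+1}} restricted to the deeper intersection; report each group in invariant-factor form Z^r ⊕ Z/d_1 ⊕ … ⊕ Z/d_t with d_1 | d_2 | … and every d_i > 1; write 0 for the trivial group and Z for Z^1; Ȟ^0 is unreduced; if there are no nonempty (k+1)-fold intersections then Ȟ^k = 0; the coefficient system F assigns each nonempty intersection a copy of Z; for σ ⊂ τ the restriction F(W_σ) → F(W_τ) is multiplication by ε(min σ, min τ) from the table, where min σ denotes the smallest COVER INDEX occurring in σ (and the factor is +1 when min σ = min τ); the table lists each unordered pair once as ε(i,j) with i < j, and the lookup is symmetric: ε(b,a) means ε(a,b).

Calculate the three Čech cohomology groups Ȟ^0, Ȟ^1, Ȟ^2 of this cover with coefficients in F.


nerve simplices:
  W12={x1,x14,x17} W13={x1,x6,x11} W14={x7,x11,x18} W15={x3,x7,x26} W16={x3,x17,x30} W23={x1,x22,x28} W24={x12,x13,x29} W25={x13,x22,x27} W26={x12,x17,x20} W34={x8,x10,x11} W35={x5,x16,x22} W36={x5,x8,x24} W45={x7,x13,x25} W46={x8,x12,x21} W56={x3,x5,x19}
  W123={x1} W126={x17} W134={x11} W145={x7} W156={x3} W235={x22} W245={x13} W246={x12} W346={x8} W356={x5}
C dims 6,15,10; δ0: rk 5, SNF 1^5; δ1: rk 10, SNF 1^9·2
degree 0: 6−5−0 = 1 → Ȟ^0 ≅ Z
degree 1: 15−10−5 = 0 → Ȟ^1 ≅ 0
degree 2: 10−0−10 = 0 plus torsion [2] → Ȟ^2 ≅ Z/2

Ȟ^0 = Z, Ȟ^1 = 0, Ȟ^2 = Z/2


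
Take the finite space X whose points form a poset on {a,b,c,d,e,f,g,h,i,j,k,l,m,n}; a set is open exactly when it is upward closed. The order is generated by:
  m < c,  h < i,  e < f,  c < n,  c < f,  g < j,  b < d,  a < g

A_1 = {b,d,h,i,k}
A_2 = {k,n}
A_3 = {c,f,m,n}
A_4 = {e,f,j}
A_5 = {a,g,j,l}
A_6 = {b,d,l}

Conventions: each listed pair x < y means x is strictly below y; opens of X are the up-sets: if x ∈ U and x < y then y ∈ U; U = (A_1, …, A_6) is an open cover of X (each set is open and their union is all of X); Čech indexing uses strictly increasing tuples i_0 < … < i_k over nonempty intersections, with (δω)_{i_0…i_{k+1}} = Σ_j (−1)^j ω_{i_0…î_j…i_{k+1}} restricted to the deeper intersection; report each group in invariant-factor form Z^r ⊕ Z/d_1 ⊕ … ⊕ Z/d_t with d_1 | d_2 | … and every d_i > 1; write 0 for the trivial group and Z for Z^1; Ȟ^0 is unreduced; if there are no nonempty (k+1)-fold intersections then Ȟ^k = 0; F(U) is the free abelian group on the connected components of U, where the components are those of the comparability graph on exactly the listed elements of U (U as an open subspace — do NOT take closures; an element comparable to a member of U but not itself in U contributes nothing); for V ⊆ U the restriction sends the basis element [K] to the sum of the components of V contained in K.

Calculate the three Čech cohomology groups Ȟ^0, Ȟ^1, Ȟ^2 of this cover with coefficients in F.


cover nerve:
  A12={k} A16={b,d} A23={n} A34={f} A45={j} A56={l}
components per intersection:
  A1: {b,d} {h,i} {k}
  A2: {k} {n}
  A3: {c,f,m,n}
  A4: {e,f} {j}
  A5: {a,g,j} {l}
  A6: {b,d} {l}
  A12: {k}
  A16: {b,d}
  A23: {n}
  A34: {f}
  A45: {j}
  A56: {l}
C dims 12,6; δ0: rk 6, SNF 1^6
Ȟ^0: (12−6)−0=6 ⇒ Z^6
Ȟ^1: (6−0)−6=0 ⇒ 0
Ȟ^2: (0−0)−0=0 ⇒ 0

Ȟ^0(U;F) ≅ Z^6; Ȟ^1(U;F) ≅ 0; Ȟ^2(U;F) ≅ 0


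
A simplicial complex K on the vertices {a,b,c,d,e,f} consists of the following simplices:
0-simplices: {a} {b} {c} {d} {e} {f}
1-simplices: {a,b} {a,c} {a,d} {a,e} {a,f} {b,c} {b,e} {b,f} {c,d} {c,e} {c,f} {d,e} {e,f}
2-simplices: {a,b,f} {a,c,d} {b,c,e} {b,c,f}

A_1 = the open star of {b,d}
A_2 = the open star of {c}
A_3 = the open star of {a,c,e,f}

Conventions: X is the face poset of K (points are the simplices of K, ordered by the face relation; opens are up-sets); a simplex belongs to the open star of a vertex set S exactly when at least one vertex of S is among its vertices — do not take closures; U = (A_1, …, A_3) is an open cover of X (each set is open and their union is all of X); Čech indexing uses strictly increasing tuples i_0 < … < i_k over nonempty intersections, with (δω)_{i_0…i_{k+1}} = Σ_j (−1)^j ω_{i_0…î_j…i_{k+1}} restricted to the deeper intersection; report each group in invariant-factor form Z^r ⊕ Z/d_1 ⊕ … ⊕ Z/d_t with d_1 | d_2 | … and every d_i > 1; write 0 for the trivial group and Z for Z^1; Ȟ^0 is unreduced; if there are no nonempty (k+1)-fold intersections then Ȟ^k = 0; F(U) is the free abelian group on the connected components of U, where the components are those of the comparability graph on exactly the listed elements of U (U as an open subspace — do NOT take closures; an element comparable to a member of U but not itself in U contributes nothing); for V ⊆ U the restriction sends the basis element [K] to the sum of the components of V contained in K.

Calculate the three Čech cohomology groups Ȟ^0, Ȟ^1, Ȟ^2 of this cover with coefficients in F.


nerve simplices:
  A1={{b},{d},{a,b},{a,d},{b,c},{b,e},{b,f},{c,d},{d,e},{a,b,f},{a,c,d},{b,c,e},{b,c,f}} A2={{c},{a,c},{b,c},{c,d},{c,e},{c,f},{a,c,d},{b,c,e},{b,c,f}} A3={{a},{c},{e},{f},{a,b},{a,c},{a,d},{a,e},{a,f},{b,c},{b,e},{b,f},{c,d},{c,e},{c,f},{d,e},{e,f},{a,b,f},{a,c,d},{b,c,e},{b,c,f}}
  A12={{b,c},{c,d},{a,c,d},{b,c,e},{b,c,f}} A13={{a,b},{a,d},{b,c},{b,e},{b,f},{c,d},{d,e},{a,b,f},{a,c,d},{b,c,e},{b,c,f}} A23={{c},{a,c},{b,c},{c,d},{c,e},{c,f},{a,c,d},{b,c,e},{b,c,f}}
  A123={{b,c},{c,d},{a,c,d},{b,c,e},{b,c,f}}
components per intersection:
  A1: {{b},{a,b},{b,c},{b,e},{b,f},{a,b,f},{b,c,e},{b,c,f}} {{d},{a,d},{c,d},{d,e},{a,c,d}}
  A2: {{c},{a,c},{b,c},{c,d},{c,e},{c,f},{a,c,d},{b,c,e},{b,c,f}}
  A3: {{a},{c},{e},{f},{a,b},{a,c},{a,d},{a,e},{a,f},{b,c},{b,e},{b,f},{c,d},{c,e},{c,f},{d,e},{e,f},{a,b,f},{a,c,d},{b,c,e},{b,c,f}}
  A12: {{b,c},{b,c,e},{b,c,f}} {{c,d},{a,c,d}}
  A13: {{a,b},{b,c},{b,e},{b,f},{a,b,f},{b,c,e},{b,c,f}} {{a,d},{c,d},{a,c,d}} {{d,e}}
  A23: {{c},{a,c},{b,c},{c,d},{c,e},{c,f},{a,c,d},{b,c,e},{b,c,f}}
  A123: {{b,c},{b,c,e},{b,c,f}} {{c,d},{a,c,d}}
C dims 4,6,2; δ0: rk 3, SNF 1^3; δ1: rk 2, SNF 1^2
degree 0: 4−3−0 = 1 → Ȟ^0 ≅ Z
degree 1: 6−2−3 = 1 → Ȟ^1 ≅ Z
degree 2: 2−0−2 = 0 → Ȟ^2 ≅ 0

Ȟ^0 ≅ Z; Ȟ^1 ≅ Z; Ȟ^2 ≅ 0


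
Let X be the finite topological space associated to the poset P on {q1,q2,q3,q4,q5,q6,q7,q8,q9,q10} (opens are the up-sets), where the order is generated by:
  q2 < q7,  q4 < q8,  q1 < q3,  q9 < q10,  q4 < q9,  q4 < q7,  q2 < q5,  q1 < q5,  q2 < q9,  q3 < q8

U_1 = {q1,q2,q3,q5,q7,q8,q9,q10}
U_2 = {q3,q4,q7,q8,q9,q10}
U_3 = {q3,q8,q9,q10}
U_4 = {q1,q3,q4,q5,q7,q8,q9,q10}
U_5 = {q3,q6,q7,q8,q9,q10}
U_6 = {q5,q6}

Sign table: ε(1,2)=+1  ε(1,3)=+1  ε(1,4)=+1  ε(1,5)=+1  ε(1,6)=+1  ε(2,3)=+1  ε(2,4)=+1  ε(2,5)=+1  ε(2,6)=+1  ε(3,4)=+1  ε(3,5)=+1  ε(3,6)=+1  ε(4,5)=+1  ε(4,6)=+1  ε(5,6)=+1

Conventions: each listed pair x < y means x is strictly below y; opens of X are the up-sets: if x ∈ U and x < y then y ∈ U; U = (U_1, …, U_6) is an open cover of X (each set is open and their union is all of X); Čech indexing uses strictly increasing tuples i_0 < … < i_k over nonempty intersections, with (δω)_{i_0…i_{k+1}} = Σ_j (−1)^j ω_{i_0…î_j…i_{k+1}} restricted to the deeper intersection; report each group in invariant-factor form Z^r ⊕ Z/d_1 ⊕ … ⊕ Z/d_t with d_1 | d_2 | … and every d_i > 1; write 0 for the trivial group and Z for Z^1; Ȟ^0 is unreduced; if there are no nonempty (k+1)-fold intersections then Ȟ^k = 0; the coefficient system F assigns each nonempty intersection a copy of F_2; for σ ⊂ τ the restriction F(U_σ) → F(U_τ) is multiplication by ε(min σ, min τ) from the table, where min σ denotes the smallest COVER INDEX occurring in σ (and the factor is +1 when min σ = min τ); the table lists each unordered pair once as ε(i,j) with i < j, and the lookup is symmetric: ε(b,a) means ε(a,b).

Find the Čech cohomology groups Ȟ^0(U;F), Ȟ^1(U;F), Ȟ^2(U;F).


cover nerve:
  U12={q3,q7,q8,q9,q10} U13={q3,q8,q9,q10} U14={q1,q3,q5,q7,q8,q9,q10} U15={q3,q7,q8,q9,q10} U16={q5} U23={q3,q8,q9,q10} U24={q3,q4,q7,q8,q9,q10} U25={q3,q7,q8,q9,q10} U34={q3,q8,q9,q10} U35={q3,q8,q9,q10} U45={q3,q7,q8,q9,q10} U46={q5} U56={q6}
  U123={q3,q8,q9,q10} U124={q3,q7,q8,q9,q10} U125={q3,q7,q8,q9,q10} U134={q3,q8,q9,q10} U135={q3,q8,q9,q10} U145={q3,q7,q8,q9,q10} U146={q5} U234={q3,q8,q9,q10} U235={q3,q8,q9,q10} U245={q3,q7,q8,q9,q10} U345={q3,q8,q9,q10}
  U1234={q3,q8,q9,q10} U1235={q3,q8,q9,q10} U1245={q3,q7,q8,q9,q10} U1345={q3,q8,q9,q10} U2345={q3,q8,q9,q10}
  U12345={q3,q8,q9,q10}
C dims 6,13,11,5; δ0: rk_F2 5; δ1: rk_F2 7; δ2: rk_F2 4
Ȟ^0: (6−5)−0=1 ⇒ Z/2
Ȟ^1: (13−7)−5=1 ⇒ Z/2
Ȟ^2: (11−4)−7=0 ⇒ 0

Ȟ^0 ≅ Z/2, Ȟ^1 ≅ Z/2, Ȟ^2 ≅ 0


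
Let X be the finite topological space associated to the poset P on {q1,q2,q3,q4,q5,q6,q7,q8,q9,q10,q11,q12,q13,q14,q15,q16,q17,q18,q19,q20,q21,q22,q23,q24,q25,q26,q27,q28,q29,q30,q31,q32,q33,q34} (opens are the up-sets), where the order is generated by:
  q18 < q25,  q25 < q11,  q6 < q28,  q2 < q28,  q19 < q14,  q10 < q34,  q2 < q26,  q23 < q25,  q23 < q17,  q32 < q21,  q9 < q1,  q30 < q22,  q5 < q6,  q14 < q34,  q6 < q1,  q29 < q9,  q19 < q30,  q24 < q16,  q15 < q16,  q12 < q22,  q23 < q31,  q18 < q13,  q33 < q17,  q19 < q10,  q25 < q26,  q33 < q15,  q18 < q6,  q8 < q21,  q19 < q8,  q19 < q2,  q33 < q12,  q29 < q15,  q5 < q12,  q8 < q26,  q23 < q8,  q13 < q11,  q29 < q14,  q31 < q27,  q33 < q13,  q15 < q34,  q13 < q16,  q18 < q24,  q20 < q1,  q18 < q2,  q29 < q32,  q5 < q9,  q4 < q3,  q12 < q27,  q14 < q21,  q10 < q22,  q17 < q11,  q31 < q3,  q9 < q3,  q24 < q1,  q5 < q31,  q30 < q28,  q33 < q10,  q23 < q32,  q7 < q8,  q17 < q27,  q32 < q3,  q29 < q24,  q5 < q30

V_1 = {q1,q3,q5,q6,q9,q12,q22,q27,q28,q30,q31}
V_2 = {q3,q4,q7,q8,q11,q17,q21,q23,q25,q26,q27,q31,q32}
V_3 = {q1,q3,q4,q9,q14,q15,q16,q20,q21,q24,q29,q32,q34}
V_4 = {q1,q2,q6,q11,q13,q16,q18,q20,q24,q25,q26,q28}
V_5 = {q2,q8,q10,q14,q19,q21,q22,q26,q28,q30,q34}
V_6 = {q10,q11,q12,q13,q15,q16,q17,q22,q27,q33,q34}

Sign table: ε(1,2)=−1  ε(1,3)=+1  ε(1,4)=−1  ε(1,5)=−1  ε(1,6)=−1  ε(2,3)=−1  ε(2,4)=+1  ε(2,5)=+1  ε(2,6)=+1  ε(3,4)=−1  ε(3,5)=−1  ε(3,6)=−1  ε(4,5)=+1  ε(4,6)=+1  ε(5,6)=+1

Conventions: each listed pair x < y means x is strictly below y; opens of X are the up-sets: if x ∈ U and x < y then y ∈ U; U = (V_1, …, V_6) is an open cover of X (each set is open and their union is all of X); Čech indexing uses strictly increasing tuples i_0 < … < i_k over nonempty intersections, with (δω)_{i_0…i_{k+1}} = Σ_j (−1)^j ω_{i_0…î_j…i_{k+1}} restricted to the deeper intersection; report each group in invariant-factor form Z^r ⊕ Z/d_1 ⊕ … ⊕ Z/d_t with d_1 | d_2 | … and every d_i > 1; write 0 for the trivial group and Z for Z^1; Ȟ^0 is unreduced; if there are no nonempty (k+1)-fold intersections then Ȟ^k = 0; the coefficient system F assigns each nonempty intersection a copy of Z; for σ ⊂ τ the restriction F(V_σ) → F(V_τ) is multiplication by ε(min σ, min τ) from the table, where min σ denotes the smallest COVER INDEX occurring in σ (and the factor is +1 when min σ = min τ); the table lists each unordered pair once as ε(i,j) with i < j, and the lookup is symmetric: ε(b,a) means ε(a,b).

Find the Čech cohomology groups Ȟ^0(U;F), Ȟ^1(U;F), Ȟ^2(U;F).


Ȟ^0(U;F) ≅ Z; Ȟ^1(U;F) ≅ 0; Ȟ^2(U;F) ≅ Z/2

nonempty overlaps:
  V12={q3,q27,q31} V13={q1,q3,q9} V14={q1,q6,q28} V15={q22,q28,q30} V16={q12,q22,q27} V23={q3,q4,q21,q32} V24={q11,q25,q26} V25={q8,q21,q26} V26={q11,q17,q27} V34={q1,q16,q20,q24} V35={q14,q21,q34} V36={q15,q16,q34} V45={q2,q26,q28} V46={q11,q13,q16} V56={q10,q22,q34}
  V123={q3} V126={q27} V134={q1} V145={q28} V156={q22} V235={q21} V245={q26} V246={q11} V346={q16} V356={q34}
C dims 6,15,10; δ0: rk 5, SNF 1^5; δ1: rk 10, SNF 1^9·2
degree 0: 6−5−0 = 1 → Ȟ^0 ≅ Z
degree 1: 15−10−5 = 0 → Ȟ^1 ≅ 0
degree 2: 10−0−10 = 0 plus torsion [2] → Ȟ^2 ≅ Z/2


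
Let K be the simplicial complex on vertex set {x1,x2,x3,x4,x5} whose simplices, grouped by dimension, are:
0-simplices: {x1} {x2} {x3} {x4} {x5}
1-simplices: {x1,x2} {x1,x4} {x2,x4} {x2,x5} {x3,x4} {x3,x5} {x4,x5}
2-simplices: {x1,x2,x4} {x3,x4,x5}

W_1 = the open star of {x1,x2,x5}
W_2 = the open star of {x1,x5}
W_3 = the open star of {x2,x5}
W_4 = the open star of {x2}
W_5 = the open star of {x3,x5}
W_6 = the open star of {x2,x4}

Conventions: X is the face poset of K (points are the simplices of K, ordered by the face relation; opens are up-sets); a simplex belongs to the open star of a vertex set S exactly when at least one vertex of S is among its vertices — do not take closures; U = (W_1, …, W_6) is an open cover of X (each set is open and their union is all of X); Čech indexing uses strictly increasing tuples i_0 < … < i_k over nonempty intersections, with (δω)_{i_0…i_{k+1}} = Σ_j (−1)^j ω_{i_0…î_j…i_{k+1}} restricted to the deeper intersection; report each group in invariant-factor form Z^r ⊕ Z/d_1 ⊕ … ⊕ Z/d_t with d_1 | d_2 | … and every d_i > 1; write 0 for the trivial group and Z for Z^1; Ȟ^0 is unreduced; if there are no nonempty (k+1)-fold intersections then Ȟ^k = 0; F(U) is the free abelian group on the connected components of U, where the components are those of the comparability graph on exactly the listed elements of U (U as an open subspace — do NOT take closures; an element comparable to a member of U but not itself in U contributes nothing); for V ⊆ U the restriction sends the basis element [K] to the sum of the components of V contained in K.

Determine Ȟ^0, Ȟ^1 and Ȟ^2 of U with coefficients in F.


intersection data:
  W1={{x1},{x2},{x5},{x1,x2},{x1,x4},{x2,x4},{x2,x5},{x3,x5},{x4,x5},{x1,x2,x4},{x3,x4,x5}} W2={{x1},{x5},{x1,x2},{x1,x4},{x2,x5},{x3,x5},{x4,x5},{x1,x2,x4},{x3,x4,x5}} W3={{x2},{x5},{x1,x2},{x2,x4},{x2,x5},{x3,x5},{x4,x5},{x1,x2,x4},{x3,x4,x5}} W4={{x2},{x1,x2},{x2,x4},{x2,x5},{x1,x2,x4}} W5={{x3},{x5},{x2,x5},{x3,x4},{x3,x5},{x4,x5},{x3,x4,x5}} W6={{x2},{x4},{x1,x2},{x1,x4},{x2,x4},{x2,x5},{x3,x4},{x4,x5},{x1,x2,x4},{x3,x4,x5}}
  W12={{x1},{x5},{x1,x2},{x1,x4},{x2,x5},{x3,x5},{x4,x5},{x1,x2,x4},{x3,x4,x5}} W13={{x2},{x5},{x1,x2},{x2,x4},{x2,x5},{x3,x5},{x4,x5},{x1,x2,x4},{x3,x4,x5}} W14={{x2},{x1,x2},{x2,x4},{x2,x5},{x1,x2,x4}} W15={{x5},{x2,x5},{x3,x5},{x4,x5},{x3,x4,x5}} W16={{x2},{x1,x2},{x1,x4},{x2,x4},{x2,x5},{x4,x5},{x1,x2,x4},{x3,x4,x5}} W23={{x5},{x1,x2},{x2,x5},{x3,x5},{x4,x5},{x1,x2,x4},{x3,x4,x5}} W24={{x1,x2},{x2,x5},{x1,x2,x4}} W25={{x5},{x2,x5},{x3,x5},{x4,x5},{x3,x4,x5}} W26={{x1,x2},{x1,x4},{x2,x5},{x4,x5},{x1,x2,x4},{x3,x4,x5}} W34={{x2},{x1,x2},{x2,x4},{x2,x5},{x1,x2,x4}} W35={{x5},{x2,x5},{x3,x5},{x4,x5},{x3,x4,x5}} W36={{x2},{x1,x2},{x2,x4},{x2,x5},{x4,x5},{x1,x2,x4},{x3,x4,x5}} W45={{x2,x5}} W46={{x2},{x1,x2},{x2,x4},{x2,x5},{x1,x2,x4}} W56={{x2,x5},{x3,x4},{x4,x5},{x3,x4,x5}}
  W123={{x5},{x1,x2},{x2,x5},{x3,x5},{x4,x5},{x1,x2,x4},{x3,x4,x5}} W124={{x1,x2},{x2,x5},{x1,x2,x4}} W125={{x5},{x2,x5},{x3,x5},{x4,x5},{x3,x4,x5}} W126={{x1,x2},{x1,x4},{x2,x5},{x4,x5},{x1,x2,x4},{x3,x4,x5}} W134={{x2},{x1,x2},{x2,x4},{x2,x5},{x1,x2,x4}} W135={{x5},{x2,x5},{x3,x5},{x4,x5},{x3,x4,x5}} W136={{x2},{x1,x2},{x2,x4},{x2,x5},{x4,x5},{x1,x2,x4},{x3,x4,x5}} W145={{x2,x5}} W146={{x2},{x1,x2},{x2,x4},{x2,x5},{x1,x2,x4}} W156={{x2,x5},{x4,x5},{x3,x4,x5}} W234={{x1,x2},{x2,x5},{x1,x2,x4}} W235={{x5},{x2,x5},{x3,x5},{x4,x5},{x3,x4,x5}} W236={{x1,x2},{x2,x5},{x4,x5},{x1,x2,x4},{x3,x4,x5}} W245={{x2,x5}} W246={{x1,x2},{x2,x5},{x1,x2,x4}} W256={{x2,x5},{x4,x5},{x3,x4,x5}} W345={{x2,x5}} W346={{x2},{x1,x2},{x2,x4},{x2,x5},{x1,x2,x4}} W356={{x2,x5},{x4,x5},{x3,x4,x5}} W456={{x2,x5}}
  W1234={{x1,x2},{x2,x5},{x1,x2,x4}} W1235={{x5},{x2,x5},{x3,x5},{x4,x5},{x3,x4,x5}} W1236={{x1,x2},{x2,x5},{x4,x5},{x1,x2,x4},{x3,x4,x5}} W1245={{x2,x5}} W1246={{x1,x2},{x2,x5},{x1,x2,x4}} W1256={{x2,x5},{x4,x5},{x3,x4,x5}} W1345={{x2,x5}} W1346={{x2},{x1,x2},{x2,x4},{x2,x5},{x1,x2,x4}} W1356={{x2,x5},{x4,x5},{x3,x4,x5}} W1456={{x2,x5}} W2345={{x2,x5}} W2346={{x1,x2},{x2,x5},{x1,x2,x4}} W2356={{x2,x5},{x4,x5},{x3,x4,x5}} W2456={{x2,x5}} W3456={{x2,x5}}
  W12345={{x2,x5}} W12346={{x1,x2},{x2,x5},{x1,x2,x4}} W12356={{x2,x5},{x4,x5},{x3,x4,x5}} W12456={{x2,x5}} W13456={{x2,x5}} W23456={{x2,x5}}
  W123456={{x2,x5}}
components per intersection:
  W1: {{x1},{x2},{x5},{x1,x2},{x1,x4},{x2,x4},{x2,x5},{x3,x5},{x4,x5},{x1,x2,x4},{x3,x4,x5}}
  W2: {{x1},{x1,x2},{x1,x4},{x1,x2,x4}} {{x5},{x2,x5},{x3,x5},{x4,x5},{x3,x4,x5}}
  W3: {{x2},{x5},{x1,x2},{x2,x4},{x2,x5},{x3,x5},{x4,x5},{x1,x2,x4},{x3,x4,x5}}
  W4: {{x2},{x1,x2},{x2,x4},{x2,x5},{x1,x2,x4}}
  W5: {{x3},{x5},{x2,x5},{x3,x4},{x3,x5},{x4,x5},{x3,x4,x5}}
  W6: {{x2},{x4},{x1,x2},{x1,x4},{x2,x4},{x2,x5},{x3,x4},{x4,x5},{x1,x2,x4},{x3,x4,x5}}
  W12: {{x1},{x1,x2},{x1,x4},{x1,x2,x4}} {{x5},{x2,x5},{x3,x5},{x4,x5},{x3,x4,x5}}
  W13: {{x2},{x5},{x1,x2},{x2,x4},{x2,x5},{x3,x5},{x4,x5},{x1,x2,x4},{x3,x4,x5}}
  W14: {{x2},{x1,x2},{x2,x4},{x2,x5},{x1,x2,x4}}
  W15: {{x5},{x2,x5},{x3,x5},{x4,x5},{x3,x4,x5}}
  W16: {{x2},{x1,x2},{x1,x4},{x2,x4},{x2,x5},{x1,x2,x4}} {{x4,x5},{x3,x4,x5}}
  W23: {{x5},{x2,x5},{x3,x5},{x4,x5},{x3,x4,x5}} {{x1,x2},{x1,x2,x4}}
  W24: {{x1,x2},{x1,x2,x4}} {{x2,x5}}
  W25: {{x5},{x2,x5},{x3,x5},{x4,x5},{x3,x4,x5}}
  W26: {{x1,x2},{x1,x4},{x1,x2,x4}} {{x2,x5}} {{x4,x5},{x3,x4,x5}}
  W34: {{x2},{x1,x2},{x2,x4},{x2,x5},{x1,x2,x4}}
  W35: {{x5},{x2,x5},{x3,x5},{x4,x5},{x3,x4,x5}}
  W36: {{x2},{x1,x2},{x2,x4},{x2,x5},{x1,x2,x4}} {{x4,x5},{x3,x4,x5}}
  W45: {{x2,x5}}
  W46: {{x2},{x1,x2},{x2,x4},{x2,x5},{x1,x2,x4}}
  W56: {{x2,x5}} {{x3,x4},{x4,x5},{x3,x4,x5}}
  W123: {{x5},{x2,x5},{x3,x5},{x4,x5},{x3,x4,x5}} {{x1,x2},{x1,x2,x4}}
  W124: {{x1,x2},{x1,x2,x4}} {{x2,x5}}
  W125: {{x5},{x2,x5},{x3,x5},{x4,x5},{x3,x4,x5}}
  W126: {{x1,x2},{x1,x4},{x1,x2,x4}} {{x2,x5}} {{x4,x5},{x3,x4,x5}}
  W134: {{x2},{x1,x2},{x2,x4},{x2,x5},{x1,x2,x4}}
  W135: {{x5},{x2,x5},{x3,x5},{x4,x5},{x3,x4,x5}}
  W136: {{x2},{x1,x2},{x2,x4},{x2,x5},{x1,x2,x4}} {{x4,x5},{x3,x4,x5}}
  W145: {{x2,x5}}
  W146: {{x2},{x1,x2},{x2,x4},{x2,x5},{x1,x2,x4}}
  W156: {{x2,x5}} {{x4,x5},{x3,x4,x5}}
  W234: {{x1,x2},{x1,x2,x4}} {{x2,x5}}
  W235: {{x5},{x2,x5},{x3,x5},{x4,x5},{x3,x4,x5}}
  W236: {{x1,x2},{x1,x2,x4}} {{x2,x5}} {{x4,x5},{x3,x4,x5}}
  W245: {{x2,x5}}
  W246: {{x1,x2},{x1,x2,x4}} {{x2,x5}}
  W256: {{x2,x5}} {{x4,x5},{x3,x4,x5}}
  W345: {{x2,x5}}
  W346: {{x2},{x1,x2},{x2,x4},{x2,x5},{x1,x2,x4}}
  W356: {{x2,x5}} {{x4,x5},{x3,x4,x5}}
  W456: {{x2,x5}}
  W1234: {{x1,x2},{x1,x2,x4}} {{x2,x5}}
  W1235: {{x5},{x2,x5},{x3,x5},{x4,x5},{x3,x4,x5}}
  W1236: {{x1,x2},{x1,x2,x4}} {{x2,x5}} {{x4,x5},{x3,x4,x5}}
  W1245: {{x2,x5}}
  W1246: {{x1,x2},{x1,x2,x4}} {{x2,x5}}
  W1256: {{x2,x5}} {{x4,x5},{x3,x4,x5}}
  W1345: {{x2,x5}}
  W1346: {{x2},{x1,x2},{x2,x4},{x2,x5},{x1,x2,x4}}
  W1356: {{x2,x5}} {{x4,x5},{x3,x4,x5}}
  W1456: {{x2,x5}}
  W2345: {{x2,x5}}
  W2346: {{x1,x2},{x1,x2,x4}} {{x2,x5}}
  W2356: {{x2,x5}} {{x4,x5},{x3,x4,x5}}
  W2456: {{x2,x5}}
  W3456: {{x2,x5}}
  W12345: {{x2,x5}}
  W12346: {{x1,x2},{x1,x2,x4}} {{x2,x5}}
  W12356: {{x2,x5}} {{x4,x5},{x3,x4,x5}}
  W12456: {{x2,x5}}
  W13456: {{x2,x5}}
  W23456: {{x2,x5}}
  W123456: {{x2,x5}}
C dims 7,23,32,23; δ0: rk 6, SNF 1^6; δ1: rk 16, SNF 1^16; δ2: rk 16, SNF 1^16
Ȟ^0 = (7 − 6) − 0 = 1, so Ȟ^0 ≅ Z
Ȟ^1 = (23 − 16) − 6 = 1, so Ȟ^1 ≅ Z
Ȟ^2 = (32 − 16) − 16 = 0, so Ȟ^2 ≅ 0

Ȟ^0 ≅ Z, Ȟ^1 ≅ Z and Ȟ^2 ≅ 0


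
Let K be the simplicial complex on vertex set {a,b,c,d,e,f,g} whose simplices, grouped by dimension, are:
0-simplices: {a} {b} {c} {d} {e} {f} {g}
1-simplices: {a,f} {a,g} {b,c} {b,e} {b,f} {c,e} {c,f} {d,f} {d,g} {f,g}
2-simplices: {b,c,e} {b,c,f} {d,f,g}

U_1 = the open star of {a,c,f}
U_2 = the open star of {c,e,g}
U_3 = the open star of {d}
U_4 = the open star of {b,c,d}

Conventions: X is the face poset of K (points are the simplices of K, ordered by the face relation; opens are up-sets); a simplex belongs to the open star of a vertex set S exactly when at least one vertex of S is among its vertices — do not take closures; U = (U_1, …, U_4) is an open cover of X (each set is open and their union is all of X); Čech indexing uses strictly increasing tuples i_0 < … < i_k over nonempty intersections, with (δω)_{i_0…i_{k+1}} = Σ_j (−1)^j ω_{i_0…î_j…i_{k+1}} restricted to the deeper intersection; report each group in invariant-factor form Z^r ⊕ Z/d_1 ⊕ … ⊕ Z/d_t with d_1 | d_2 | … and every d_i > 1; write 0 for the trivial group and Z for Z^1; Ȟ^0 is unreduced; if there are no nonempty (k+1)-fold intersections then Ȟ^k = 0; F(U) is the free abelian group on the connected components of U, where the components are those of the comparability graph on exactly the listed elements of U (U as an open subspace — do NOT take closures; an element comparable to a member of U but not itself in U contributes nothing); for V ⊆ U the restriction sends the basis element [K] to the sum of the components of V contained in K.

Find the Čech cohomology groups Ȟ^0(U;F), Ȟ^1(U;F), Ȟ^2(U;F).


nonempty overlaps:
  U1={{a},{c},{f},{a,f},{a,g},{b,c},{b,f},{c,e},{c,f},{d,f},{f,g},{b,c,e},{b,c,f},{d,f,g}} U2={{c},{e},{g},{a,g},{b,c},{b,e},{c,e},{c,f},{d,g},{f,g},{b,c,e},{b,c,f},{d,f,g}} U3={{d},{d,f},{d,g},{d,f,g}} U4={{b},{c},{d},{b,c},{b,e},{b,f},{c,e},{c,f},{d,f},{d,g},{b,c,e},{b,c,f},{d,f,g}}
  U12={{c},{a,g},{b,c},{c,e},{c,f},{f,g},{b,c,e},{b,c,f},{d,f,g}} U13={{d,f},{d,f,g}} U14={{c},{b,c},{b,f},{c,e},{c,f},{d,f},{b,c,e},{b,c,f},{d,f,g}} U23={{d,g},{d,f,g}} U24={{c},{b,c},{b,e},{c,e},{c,f},{d,g},{b,c,e},{b,c,f},{d,f,g}} U34={{d},{d,f},{d,g},{d,f,g}}
  U123={{d,f,g}} U124={{c},{b,c},{c,e},{c,f},{b,c,e},{b,c,f},{d,f,g}} U134={{d,f},{d,f,g}} U234={{d,g},{d,f,g}}
  U1234={{d,f,g}}
components per intersection:
  U1: {{a},{c},{f},{a,f},{a,g},{b,c},{b,f},{c,e},{c,f},{d,f},{f,g},{b,c,e},{b,c,f},{d,f,g}}
  U2: {{c},{e},{b,c},{b,e},{c,e},{c,f},{b,c,e},{b,c,f}} {{g},{a,g},{d,g},{f,g},{d,f,g}}
  U3: {{d},{d,f},{d,g},{d,f,g}}
  U4: {{b},{c},{b,c},{b,e},{b,f},{c,e},{c,f},{b,c,e},{b,c,f}} {{d},{d,f},{d,g},{d,f,g}}
  U12: {{c},{b,c},{c,e},{c,f},{b,c,e},{b,c,f}} {{a,g}} {{f,g},{d,f,g}}
  U13: {{d,f},{d,f,g}}
  U14: {{c},{b,c},{b,f},{c,e},{c,f},{b,c,e},{b,c,f}} {{d,f},{d,f,g}}
  U23: {{d,g},{d,f,g}}
  U24: {{c},{b,c},{b,e},{c,e},{c,f},{b,c,e},{b,c,f}} {{d,g},{d,f,g}}
  U34: {{d},{d,f},{d,g},{d,f,g}}
  U123: {{d,f,g}}
  U124: {{c},{b,c},{c,e},{c,f},{b,c,e},{b,c,f}} {{d,f,g}}
  U134: {{d,f},{d,f,g}}
  U234: {{d,g},{d,f,g}}
  U1234: {{d,f,g}}
C dims 6,10,5,1; δ0: rk 5, SNF 1^5; δ1: rk 4, SNF 1^4; δ2: rk 1, SNF 1^1
degree 0: 6−5−0 = 1 → Ȟ^0 ≅ Z
degree 1: 10−4−5 = 1 → Ȟ^1 ≅ Z
degree 2: 5−1−4 = 0 → Ȟ^2 ≅ 0

Ȟ^0 ≅ Z; Ȟ^1 ≅ Z; Ȟ^2 ≅ 0


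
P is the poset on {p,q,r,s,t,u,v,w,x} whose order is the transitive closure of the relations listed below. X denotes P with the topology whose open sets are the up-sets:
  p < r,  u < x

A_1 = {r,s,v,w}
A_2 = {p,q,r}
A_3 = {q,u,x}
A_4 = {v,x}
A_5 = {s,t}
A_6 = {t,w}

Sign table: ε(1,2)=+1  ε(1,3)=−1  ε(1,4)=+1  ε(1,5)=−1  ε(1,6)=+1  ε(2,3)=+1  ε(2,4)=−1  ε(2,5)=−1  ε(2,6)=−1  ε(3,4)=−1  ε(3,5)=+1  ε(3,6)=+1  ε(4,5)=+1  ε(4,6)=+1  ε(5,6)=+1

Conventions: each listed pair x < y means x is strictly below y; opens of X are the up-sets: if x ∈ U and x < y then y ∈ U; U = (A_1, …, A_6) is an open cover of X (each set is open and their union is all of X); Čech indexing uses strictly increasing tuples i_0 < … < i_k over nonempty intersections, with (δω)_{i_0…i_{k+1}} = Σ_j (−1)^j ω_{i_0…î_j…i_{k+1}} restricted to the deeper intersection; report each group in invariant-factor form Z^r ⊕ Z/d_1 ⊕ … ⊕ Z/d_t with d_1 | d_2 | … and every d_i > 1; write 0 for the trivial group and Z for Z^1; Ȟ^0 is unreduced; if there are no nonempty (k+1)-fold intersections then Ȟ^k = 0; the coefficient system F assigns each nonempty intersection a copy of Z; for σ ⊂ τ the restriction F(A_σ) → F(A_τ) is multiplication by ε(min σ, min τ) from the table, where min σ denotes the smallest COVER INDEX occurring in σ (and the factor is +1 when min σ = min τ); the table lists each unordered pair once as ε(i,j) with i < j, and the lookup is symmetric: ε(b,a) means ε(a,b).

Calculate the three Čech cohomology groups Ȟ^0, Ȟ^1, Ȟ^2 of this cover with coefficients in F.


Ȟ^0 = 0; Ȟ^1 = Z ⊕ Z/2; Ȟ^2 = 0

nerve simplices:
  A12={r} A14={v} A15={s} A16={w} A23={q} A34={x} A56={t}
C dims 6,7; δ0: rk 6, SNF 1^5·2
degree 0: 6−6−0 = 0 → Ȟ^0 ≅ 0
degree 1: 7−0−6 = 1 plus torsion [2] → Ȟ^1 ≅ Z ⊕ Z/2
degree 2: 0−0−0 = 0 → Ȟ^2 ≅ 0
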